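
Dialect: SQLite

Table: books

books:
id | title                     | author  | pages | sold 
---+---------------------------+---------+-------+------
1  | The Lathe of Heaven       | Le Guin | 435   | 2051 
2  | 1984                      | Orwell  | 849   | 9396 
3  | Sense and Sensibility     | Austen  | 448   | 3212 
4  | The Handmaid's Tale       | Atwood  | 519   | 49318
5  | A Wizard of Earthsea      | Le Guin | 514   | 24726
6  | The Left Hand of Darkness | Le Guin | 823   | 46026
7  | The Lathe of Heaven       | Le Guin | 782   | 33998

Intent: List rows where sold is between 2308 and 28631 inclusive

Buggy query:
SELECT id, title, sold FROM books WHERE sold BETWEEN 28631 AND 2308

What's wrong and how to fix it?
Bug: The bounds are reversed; BETWEEN a AND b requires a <= b to match anything

Fix: Write BETWEEN 2308 AND 28631

Corrected query:
SELECT id, title, sold FROM books WHERE sold BETWEEN 2308 AND 28631

Result:
id | title                 | sold 
---+-----------------------+------
2  | 1984                  | 9396 
3  | Sense and Sensibility | 3212 
5  | A Wizard of Earthsea  | 24726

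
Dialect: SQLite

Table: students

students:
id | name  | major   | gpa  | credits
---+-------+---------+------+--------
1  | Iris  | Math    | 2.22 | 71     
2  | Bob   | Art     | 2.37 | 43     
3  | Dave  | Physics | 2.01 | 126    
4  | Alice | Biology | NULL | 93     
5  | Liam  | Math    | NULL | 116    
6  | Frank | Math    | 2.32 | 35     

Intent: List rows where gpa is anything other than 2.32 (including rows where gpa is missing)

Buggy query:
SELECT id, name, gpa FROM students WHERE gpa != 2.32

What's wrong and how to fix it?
Bug: 'gpa != 2.32' is unknown when gpa is NULL, so NULL rows are silently excluded

Fix: Handle NULL separately with IS NULL alongside the inequality

Corrected query:
SELECT id, name, gpa FROM students WHERE gpa != 2.32 OR gpa IS NULL

Result:
id | name  | gpa 
---+-------+-----
1  | Iris  | 2.22
2  | Bob   | 2.37
3  | Dave  | 2.01
4  | Alice | NULL
5  | Liam  | NULL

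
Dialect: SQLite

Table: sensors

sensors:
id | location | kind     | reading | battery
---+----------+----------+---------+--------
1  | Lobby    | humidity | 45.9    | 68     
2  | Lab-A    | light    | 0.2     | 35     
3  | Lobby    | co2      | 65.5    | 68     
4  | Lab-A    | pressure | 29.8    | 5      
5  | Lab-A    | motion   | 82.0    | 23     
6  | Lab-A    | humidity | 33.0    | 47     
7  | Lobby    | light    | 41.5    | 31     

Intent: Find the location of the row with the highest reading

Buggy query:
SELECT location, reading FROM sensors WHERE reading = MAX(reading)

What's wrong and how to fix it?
Bug: WHERE is evaluated per row; an aggregate over the whole table isn't defined there

Fix: Use a subquery: WHERE reading = (SELECT MAX(reading) FROM sensors)

Corrected query:
SELECT location, reading FROM sensors WHERE reading = (SELECT MAX(reading) FROM sensors)

Result:
location | reading
---------+--------
Lab-A    | 82     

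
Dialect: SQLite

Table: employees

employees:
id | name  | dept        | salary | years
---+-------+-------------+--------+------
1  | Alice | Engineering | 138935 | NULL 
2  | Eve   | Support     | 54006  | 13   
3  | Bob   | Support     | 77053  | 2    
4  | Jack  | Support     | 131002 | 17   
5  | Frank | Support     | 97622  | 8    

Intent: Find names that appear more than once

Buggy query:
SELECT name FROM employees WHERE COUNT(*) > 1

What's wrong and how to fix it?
Bug: WHERE can't reference COUNT(*); aggregates are computed after WHERE

Fix: GROUP BY name, then filter groups with HAVING COUNT(*) > 1

Corrected query:
SELECT name FROM employees GROUP BY name HAVING COUNT(*) > 1

Result:
(no rows)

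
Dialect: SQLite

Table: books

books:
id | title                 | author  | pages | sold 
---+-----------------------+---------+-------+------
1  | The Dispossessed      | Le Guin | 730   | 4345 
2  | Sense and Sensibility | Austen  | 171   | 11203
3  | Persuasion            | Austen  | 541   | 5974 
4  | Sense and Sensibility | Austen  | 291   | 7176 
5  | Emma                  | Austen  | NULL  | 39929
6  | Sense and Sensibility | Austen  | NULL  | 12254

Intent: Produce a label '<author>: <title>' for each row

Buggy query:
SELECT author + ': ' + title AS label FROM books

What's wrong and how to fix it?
Bug: SQLite uses || for string concatenation; + coerces text to numbers (yielding 0)

Fix: Use the || operator for string concatenation

Corrected query:
SELECT author || ': ' || title AS label FROM books

Result:
label                        
-----------------------------
Le Guin: The Dispossessed    
Austen: Sense and Sensibility
Austen: Persuasion           
Austen: Sense and Sensibility
Austen: Emma                 
Austen: Sense and Sensibility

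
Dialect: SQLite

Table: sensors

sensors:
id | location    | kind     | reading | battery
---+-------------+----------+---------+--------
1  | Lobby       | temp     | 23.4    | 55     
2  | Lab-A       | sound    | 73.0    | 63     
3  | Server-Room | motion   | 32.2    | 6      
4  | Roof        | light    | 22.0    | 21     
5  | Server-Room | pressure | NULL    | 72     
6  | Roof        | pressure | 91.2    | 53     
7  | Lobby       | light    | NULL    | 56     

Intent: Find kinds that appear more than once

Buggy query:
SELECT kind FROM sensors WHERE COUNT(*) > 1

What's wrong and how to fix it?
Bug: COUNT(*) is an aggregate and cannot be used in WHERE

Fix: GROUP BY kind, then filter groups with HAVING COUNT(*) > 1

Corrected query:
SELECT kind FROM sensors GROUP BY kind HAVING COUNT(*) > 1

Result:
kind    
--------
light   
pressure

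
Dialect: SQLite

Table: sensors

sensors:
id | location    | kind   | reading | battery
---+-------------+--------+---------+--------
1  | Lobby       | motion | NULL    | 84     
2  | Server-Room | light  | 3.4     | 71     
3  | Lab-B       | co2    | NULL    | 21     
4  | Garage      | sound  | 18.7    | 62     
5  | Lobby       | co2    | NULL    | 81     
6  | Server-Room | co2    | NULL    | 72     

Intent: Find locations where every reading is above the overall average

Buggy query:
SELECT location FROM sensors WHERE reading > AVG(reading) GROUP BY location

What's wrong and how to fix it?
Bug: AVG() is an aggregate; it can't sit directly in WHERE

Fix: Compute the overall average in a scalar subquery and compare each group's MIN against it in HAVING

Corrected query:
SELECT location FROM sensors GROUP BY location HAVING MIN(reading) > (SELECT AVG(reading) FROM sensors)

Result:
location
--------
Garage  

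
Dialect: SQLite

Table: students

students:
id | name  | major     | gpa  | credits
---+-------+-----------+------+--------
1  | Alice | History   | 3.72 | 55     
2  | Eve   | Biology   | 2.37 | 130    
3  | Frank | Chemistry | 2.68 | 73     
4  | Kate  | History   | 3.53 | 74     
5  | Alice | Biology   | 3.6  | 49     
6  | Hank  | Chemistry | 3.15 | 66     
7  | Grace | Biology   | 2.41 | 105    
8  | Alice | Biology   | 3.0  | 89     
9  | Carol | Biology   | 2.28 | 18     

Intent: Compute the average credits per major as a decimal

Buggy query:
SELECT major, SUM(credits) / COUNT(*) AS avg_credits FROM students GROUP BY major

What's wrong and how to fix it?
Bug: SUM(credits) and COUNT(*) are both integers; the division truncates the fractional part

Fix: Cast one side to REAL so the division keeps the fractional part

Corrected query:
SELECT major, SUM(credits) * 1.0 / COUNT(*) AS avg_credits FROM students GROUP BY major

Result:
major     | avg_credits
----------+------------
Biology   | 78.2       
Chemistry | 69.5       
History   | 64.5       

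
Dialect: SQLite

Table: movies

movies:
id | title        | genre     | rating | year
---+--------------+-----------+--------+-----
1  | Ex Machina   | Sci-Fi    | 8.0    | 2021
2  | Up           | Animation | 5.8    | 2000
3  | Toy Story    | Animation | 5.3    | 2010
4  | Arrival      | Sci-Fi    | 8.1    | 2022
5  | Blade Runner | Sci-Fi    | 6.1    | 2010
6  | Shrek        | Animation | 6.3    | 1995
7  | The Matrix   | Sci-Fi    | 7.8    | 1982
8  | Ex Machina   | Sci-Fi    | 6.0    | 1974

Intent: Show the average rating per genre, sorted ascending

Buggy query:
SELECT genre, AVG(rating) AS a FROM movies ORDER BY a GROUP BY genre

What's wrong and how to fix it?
Bug: ORDER BY appears before GROUP BY; SQL clause order requires GROUP BY first

Fix: Reorder: SELECT … FROM … GROUP BY … ORDER BY …

Corrected query:
SELECT genre, AVG(rating) AS a FROM movies GROUP BY genre ORDER BY a

Result:
genre     | a  
----------+----
Animation | 5.8
Sci-Fi    | 7.2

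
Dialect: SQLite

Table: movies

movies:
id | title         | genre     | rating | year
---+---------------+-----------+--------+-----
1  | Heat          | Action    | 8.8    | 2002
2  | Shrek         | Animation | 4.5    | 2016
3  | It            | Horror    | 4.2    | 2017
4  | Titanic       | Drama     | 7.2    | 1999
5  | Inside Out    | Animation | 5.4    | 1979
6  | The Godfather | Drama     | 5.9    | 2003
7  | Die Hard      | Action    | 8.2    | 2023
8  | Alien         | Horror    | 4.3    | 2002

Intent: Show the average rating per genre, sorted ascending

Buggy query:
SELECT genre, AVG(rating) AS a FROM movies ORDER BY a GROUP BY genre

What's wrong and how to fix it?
Bug: ORDER BY appears before GROUP BY; SQL clause order requires GROUP BY first

Fix: Move ORDER BY to the end, after GROUP BY

Corrected query:
SELECT genre, AVG(rating) AS a FROM movies GROUP BY genre ORDER BY a

Result:
genre     | a   
----------+-----
Horror    | 4.25
Animation | 4.95
Drama     | 6.55
Action    | 8.5 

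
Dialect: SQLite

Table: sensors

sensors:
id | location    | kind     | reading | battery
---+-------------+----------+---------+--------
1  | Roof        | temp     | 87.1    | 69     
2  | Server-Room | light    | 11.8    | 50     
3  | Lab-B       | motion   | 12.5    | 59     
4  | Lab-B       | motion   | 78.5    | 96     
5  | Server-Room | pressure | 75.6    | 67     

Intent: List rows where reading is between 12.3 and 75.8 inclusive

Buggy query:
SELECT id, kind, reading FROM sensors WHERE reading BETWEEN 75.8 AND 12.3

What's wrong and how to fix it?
Bug: The bounds are reversed; BETWEEN a AND b requires a <= b to match anything

Fix: Write BETWEEN 12.3 AND 75.8

Corrected query:
SELECT id, kind, reading FROM sensors WHERE reading BETWEEN 12.3 AND 75.8

Result:
id | kind     | reading
---+----------+--------
3  | motion   | 12.5   
5  | pressure | 75.6   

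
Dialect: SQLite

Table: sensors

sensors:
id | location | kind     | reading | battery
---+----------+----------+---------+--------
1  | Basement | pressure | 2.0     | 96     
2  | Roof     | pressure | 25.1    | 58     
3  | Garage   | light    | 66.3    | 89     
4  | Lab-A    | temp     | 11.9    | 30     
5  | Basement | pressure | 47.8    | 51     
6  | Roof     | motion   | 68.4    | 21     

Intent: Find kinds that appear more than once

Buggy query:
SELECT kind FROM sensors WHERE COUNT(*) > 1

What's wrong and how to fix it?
Bug: COUNT(*) is an aggregate and cannot be used in WHERE

Fix: GROUP BY kind, then filter groups with HAVING COUNT(*) > 1

Corrected query:
SELECT kind FROM sensors GROUP BY kind HAVING COUNT(*) > 1

Result:
kind    
--------
pressure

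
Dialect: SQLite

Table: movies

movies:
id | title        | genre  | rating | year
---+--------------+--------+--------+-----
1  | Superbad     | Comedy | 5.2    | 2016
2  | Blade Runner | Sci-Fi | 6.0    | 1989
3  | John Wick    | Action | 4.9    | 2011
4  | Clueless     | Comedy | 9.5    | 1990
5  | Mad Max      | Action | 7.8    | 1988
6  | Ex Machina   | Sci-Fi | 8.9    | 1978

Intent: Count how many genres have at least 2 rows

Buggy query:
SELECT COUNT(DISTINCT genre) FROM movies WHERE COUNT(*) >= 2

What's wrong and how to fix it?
Bug: WHERE filters individual rows, not groups, so a group-level COUNT is invalid there

Fix: Use a subquery that GROUPs and filters with HAVING, then count its rows

Corrected query:
SELECT COUNT(*) FROM (SELECT genre FROM movies GROUP BY genre HAVING COUNT(*) >= 2)

Result:
COUNT(*)
--------
3       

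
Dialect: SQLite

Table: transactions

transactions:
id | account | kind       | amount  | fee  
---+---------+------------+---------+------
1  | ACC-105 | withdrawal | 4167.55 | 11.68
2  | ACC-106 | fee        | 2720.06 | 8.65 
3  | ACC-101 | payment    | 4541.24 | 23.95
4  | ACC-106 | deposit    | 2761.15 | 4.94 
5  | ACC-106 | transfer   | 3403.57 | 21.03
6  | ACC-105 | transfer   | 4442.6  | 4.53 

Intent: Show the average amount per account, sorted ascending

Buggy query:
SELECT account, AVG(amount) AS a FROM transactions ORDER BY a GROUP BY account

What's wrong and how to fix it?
Bug: GROUP BY must precede ORDER BY

Fix: Move ORDER BY to the end, after GROUP BY

Corrected query:
SELECT account, AVG(amount) AS a FROM transactions GROUP BY account ORDER BY a

Result:
account | a          
--------+------------
ACC-106 | 2961.593333
ACC-105 | 4305.075   
ACC-101 | 4541.24    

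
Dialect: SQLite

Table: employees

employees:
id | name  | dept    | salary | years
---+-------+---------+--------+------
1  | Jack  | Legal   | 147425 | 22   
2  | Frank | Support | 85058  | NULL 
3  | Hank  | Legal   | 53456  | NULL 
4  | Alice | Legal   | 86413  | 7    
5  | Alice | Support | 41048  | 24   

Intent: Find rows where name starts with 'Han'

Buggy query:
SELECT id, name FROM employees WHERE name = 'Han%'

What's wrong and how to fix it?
Bug: Wildcards only work with LIKE; '=' treats '%' as a literal character

Fix: Use LIKE for wildcard pattern matching

Corrected query:
SELECT id, name FROM employees WHERE name LIKE 'Han%'

Result:
id | name
---+-----
3  | Hank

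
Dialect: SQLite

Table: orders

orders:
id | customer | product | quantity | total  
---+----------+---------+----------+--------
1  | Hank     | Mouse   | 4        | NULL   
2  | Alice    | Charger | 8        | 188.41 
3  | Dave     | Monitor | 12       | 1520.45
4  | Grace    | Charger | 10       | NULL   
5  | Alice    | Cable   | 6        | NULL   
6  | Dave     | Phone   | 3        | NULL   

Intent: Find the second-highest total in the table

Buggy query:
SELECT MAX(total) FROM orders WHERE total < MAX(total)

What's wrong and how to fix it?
Bug: MAX(total) on the right of the comparison is an aggregate-in-WHERE error

Fix: Compute the overall MAX in a subquery, then take MAX of rows below it

Corrected query:
SELECT MAX(total) FROM orders WHERE total < (SELECT MAX(total) FROM orders)

Result:
MAX(total)
----------
188.41    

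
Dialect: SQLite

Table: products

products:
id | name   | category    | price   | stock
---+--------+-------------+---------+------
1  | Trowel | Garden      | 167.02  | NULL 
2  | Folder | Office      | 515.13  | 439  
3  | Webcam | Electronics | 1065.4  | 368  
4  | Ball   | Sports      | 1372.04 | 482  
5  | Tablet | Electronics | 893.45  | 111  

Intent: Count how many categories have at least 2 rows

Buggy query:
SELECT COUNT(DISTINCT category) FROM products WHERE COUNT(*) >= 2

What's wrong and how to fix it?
Bug: COUNT(*) cannot appear in WHERE; the per-group count doesn't exist yet

Fix: Use a subquery that GROUPs and filters with HAVING, then count its rows

Corrected query:
SELECT COUNT(*) FROM (SELECT category FROM products GROUP BY category HAVING COUNT(*) >= 2)

Result:
COUNT(*)
--------
1       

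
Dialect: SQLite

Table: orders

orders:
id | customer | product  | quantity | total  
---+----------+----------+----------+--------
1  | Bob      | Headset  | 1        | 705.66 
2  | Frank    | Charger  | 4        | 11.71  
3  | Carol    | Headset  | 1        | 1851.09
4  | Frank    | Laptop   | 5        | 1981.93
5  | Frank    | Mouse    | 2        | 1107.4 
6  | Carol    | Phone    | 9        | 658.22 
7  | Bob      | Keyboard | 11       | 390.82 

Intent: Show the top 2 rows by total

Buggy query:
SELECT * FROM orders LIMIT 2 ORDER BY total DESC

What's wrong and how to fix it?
Bug: ORDER BY cannot follow LIMIT; LIMIT is the final clause

Fix: Swap the clauses: ORDER BY first, then LIMIT

Corrected query:
SELECT * FROM orders ORDER BY total DESC LIMIT 2

Result:
id | customer | product | quantity | total  
---+----------+---------+----------+--------
4  | Frank    | Laptop  | 5        | 1981.93
3  | Carol    | Headset | 1        | 1851.09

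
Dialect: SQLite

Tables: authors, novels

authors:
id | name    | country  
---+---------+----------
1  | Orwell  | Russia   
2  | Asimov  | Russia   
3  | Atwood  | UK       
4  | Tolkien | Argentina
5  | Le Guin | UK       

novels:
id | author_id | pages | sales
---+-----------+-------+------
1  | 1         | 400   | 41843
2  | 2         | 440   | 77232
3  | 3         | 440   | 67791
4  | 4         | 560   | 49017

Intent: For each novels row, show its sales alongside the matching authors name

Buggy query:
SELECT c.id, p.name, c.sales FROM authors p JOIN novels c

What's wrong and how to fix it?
Bug: Missing join condition: each novels row is matched to all authors rows instead of just its own

Fix: Specify the join condition linking the foreign key to the parent id

Corrected query:
SELECT c.id, p.name, c.sales FROM authors p JOIN novels c ON c.author_id = p.id

Result:
id | name    | sales
---+---------+------
1  | Orwell  | 41843
2  | Asimov  | 77232
3  | Atwood  | 67791
4  | Tolkien | 49017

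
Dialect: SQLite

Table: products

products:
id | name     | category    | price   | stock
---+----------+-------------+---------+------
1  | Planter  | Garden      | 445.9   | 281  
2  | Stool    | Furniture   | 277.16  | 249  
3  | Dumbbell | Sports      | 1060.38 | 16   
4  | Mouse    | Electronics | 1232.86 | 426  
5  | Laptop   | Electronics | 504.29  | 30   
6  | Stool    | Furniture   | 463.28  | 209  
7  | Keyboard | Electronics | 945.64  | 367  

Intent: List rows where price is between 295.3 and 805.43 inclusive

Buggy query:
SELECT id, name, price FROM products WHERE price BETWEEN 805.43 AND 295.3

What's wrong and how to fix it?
Bug: BETWEEN expects the lower bound first; with 805.43 AND 295.3 the range is empty

Fix: Swap the bounds so the smaller value comes first

Corrected query:
SELECT id, name, price FROM products WHERE price BETWEEN 295.3 AND 805.43

Result:
id | name    | price 
---+---------+-------
1  | Planter | 445.9 
5  | Laptop  | 504.29
6  | Stool   | 463.28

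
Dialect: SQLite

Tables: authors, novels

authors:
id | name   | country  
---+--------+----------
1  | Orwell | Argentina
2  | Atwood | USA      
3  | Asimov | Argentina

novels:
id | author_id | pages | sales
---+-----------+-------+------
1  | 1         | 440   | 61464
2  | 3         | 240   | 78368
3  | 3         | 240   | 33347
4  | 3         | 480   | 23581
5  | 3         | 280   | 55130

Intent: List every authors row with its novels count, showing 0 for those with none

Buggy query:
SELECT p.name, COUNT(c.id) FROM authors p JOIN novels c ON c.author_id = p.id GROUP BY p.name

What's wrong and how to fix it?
Bug: An inner join excludes parents with zero children

Fix: Switch to LEFT JOIN to retain unmatched parent rows

Corrected query:
SELECT p.name, COUNT(c.id) FROM authors p LEFT JOIN novels c ON c.author_id = p.id GROUP BY p.name

Result:
name   | COUNT(c.id)
-------+------------
Asimov | 4          
Atwood | 0          
Orwell | 1          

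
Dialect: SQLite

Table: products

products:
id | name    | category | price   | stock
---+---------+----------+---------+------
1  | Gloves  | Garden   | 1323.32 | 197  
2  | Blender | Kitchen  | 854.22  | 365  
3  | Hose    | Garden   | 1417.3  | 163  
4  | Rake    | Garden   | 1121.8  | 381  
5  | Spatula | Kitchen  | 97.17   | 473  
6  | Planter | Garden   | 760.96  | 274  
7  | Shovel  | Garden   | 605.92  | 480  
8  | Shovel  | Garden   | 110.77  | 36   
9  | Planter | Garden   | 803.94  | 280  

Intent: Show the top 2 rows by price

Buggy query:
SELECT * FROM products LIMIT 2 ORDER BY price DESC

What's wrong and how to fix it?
Bug: ORDER BY cannot follow LIMIT; LIMIT is the final clause

Fix: Sort with ORDER BY, then apply LIMIT

Corrected query:
SELECT * FROM products ORDER BY price DESC LIMIT 2

Result:
id | name   | category | price   | stock
---+--------+----------+---------+------
3  | Hose   | Garden   | 1417.3  | 163  
1  | Gloves | Garden   | 1323.32 | 197  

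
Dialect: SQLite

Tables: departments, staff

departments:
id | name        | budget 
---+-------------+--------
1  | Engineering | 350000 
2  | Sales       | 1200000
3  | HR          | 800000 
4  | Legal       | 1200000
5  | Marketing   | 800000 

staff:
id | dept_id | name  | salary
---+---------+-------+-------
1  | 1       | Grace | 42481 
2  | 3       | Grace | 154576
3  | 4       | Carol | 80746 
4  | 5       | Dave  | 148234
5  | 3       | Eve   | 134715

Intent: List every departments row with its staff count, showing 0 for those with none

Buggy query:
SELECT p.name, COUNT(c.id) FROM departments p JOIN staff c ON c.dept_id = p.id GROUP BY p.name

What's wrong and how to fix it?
Bug: INNER JOIN drops departments rows that have no matching staff rows

Fix: Switch to LEFT JOIN to retain unmatched parent rows

Corrected query:
SELECT p.name, COUNT(c.id) FROM departments p LEFT JOIN staff c ON c.dept_id = p.id GROUP BY p.name

Result:
name        | COUNT(c.id)
------------+------------
Engineering | 1          
HR          | 2          
Legal       | 1          
Marketing   | 1          
Sales       | 0          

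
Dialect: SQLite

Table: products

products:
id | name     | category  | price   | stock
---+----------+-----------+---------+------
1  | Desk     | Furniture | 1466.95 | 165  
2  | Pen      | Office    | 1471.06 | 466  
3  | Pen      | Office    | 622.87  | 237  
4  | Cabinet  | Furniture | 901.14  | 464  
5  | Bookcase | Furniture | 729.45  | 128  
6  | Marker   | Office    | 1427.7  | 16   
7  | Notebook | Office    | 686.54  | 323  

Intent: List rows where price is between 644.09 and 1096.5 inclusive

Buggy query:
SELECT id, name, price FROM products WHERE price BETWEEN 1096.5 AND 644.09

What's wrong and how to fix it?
Bug: The bounds are reversed; BETWEEN a AND b requires a <= b to match anything

Fix: Write BETWEEN 644.09 AND 1096.5

Corrected query:
SELECT id, name, price FROM products WHERE price BETWEEN 644.09 AND 1096.5

Result:
id | name     | price 
---+----------+-------
4  | Cabinet  | 901.14
5  | Bookcase | 729.45
7  | Notebook | 686.54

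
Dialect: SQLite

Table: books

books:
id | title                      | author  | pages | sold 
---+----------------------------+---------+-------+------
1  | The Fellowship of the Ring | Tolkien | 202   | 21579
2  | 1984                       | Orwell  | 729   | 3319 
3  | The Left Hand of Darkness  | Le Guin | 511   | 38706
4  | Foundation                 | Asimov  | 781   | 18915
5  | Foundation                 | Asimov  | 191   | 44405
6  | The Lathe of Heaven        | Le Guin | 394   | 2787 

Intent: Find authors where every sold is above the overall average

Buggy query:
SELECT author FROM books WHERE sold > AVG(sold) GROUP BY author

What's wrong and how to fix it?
Bug: WHERE evaluates per row before aggregation, so AVG() is unavailable

Fix: Compute the overall average in a scalar subquery and compare each group's MIN against it in HAVING

Corrected query:
SELECT author FROM books GROUP BY author HAVING MIN(sold) > (SELECT AVG(sold) FROM books)

Result:
(no rows)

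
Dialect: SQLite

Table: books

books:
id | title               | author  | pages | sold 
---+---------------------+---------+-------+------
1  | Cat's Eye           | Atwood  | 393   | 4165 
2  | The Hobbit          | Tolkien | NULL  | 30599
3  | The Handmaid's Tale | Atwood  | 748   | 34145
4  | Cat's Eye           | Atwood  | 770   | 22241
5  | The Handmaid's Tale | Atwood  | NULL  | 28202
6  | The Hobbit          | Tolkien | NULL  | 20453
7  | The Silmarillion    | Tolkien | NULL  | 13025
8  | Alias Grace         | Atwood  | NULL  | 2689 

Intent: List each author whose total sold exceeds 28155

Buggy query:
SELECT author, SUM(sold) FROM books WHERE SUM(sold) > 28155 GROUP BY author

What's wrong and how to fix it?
Bug: SUM(sold) is an aggregate, but WHERE filters rows before aggregation

Fix: Use HAVING (which filters groups after aggregation) instead of WHERE

Corrected query:
SELECT author, SUM(sold) FROM books GROUP BY author HAVING SUM(sold) > 28155

Result:
author  | SUM(sold)
--------+----------
Atwood  | 91442    
Tolkien | 64077    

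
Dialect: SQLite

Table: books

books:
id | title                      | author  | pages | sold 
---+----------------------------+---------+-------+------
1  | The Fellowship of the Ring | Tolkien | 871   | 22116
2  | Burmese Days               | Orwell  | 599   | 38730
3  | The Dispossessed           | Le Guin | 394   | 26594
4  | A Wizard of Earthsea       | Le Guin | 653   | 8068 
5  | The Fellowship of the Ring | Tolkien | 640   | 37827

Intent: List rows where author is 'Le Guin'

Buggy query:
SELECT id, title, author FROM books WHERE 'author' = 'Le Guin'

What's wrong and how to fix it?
Bug: Single quotes denote string literals in SQL; the column name is being compared as a constant string

Fix: Remove the quotes around the column name (or use double quotes for an identifier)

Corrected query:
SELECT id, title, author FROM books WHERE author = 'Le Guin'

Result:
id | title                | author 
---+----------------------+--------
3  | The Dispossessed     | Le Guin
4  | A Wizard of Earthsea | Le Guin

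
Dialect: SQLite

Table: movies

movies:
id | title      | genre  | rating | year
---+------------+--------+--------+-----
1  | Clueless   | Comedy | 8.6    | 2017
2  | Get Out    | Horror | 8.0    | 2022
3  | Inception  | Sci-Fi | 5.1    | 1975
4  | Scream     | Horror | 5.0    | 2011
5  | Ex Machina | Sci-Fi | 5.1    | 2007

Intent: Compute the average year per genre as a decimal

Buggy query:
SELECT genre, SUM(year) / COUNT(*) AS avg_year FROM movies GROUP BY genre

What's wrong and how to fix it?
Bug: SUM(year) and COUNT(*) are both integers; the division truncates the fractional part

Fix: Cast one side to REAL so the division keeps the fractional part

Corrected query:
SELECT genre, SUM(year) * 1.0 / COUNT(*) AS avg_year FROM movies GROUP BY genre

Result:
genre  | avg_year
-------+---------
Comedy | 2017    
Horror | 2016.5  
Sci-Fi | 1991    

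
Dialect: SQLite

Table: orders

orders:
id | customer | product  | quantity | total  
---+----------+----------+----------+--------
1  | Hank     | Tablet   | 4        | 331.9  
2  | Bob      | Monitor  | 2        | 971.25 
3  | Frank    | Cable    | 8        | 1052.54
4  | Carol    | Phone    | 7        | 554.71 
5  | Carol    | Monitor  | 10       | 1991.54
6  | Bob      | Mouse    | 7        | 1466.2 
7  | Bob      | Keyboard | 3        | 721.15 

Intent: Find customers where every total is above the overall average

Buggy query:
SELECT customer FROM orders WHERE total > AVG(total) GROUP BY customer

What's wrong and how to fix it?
Bug: WHERE evaluates per row before aggregation, so AVG() is unavailable

Fix: Compute the overall average in a scalar subquery and compare each group's MIN against it in HAVING

Corrected query:
SELECT customer FROM orders GROUP BY customer HAVING MIN(total) > (SELECT AVG(total) FROM orders)

Result:
customer
--------
Frank   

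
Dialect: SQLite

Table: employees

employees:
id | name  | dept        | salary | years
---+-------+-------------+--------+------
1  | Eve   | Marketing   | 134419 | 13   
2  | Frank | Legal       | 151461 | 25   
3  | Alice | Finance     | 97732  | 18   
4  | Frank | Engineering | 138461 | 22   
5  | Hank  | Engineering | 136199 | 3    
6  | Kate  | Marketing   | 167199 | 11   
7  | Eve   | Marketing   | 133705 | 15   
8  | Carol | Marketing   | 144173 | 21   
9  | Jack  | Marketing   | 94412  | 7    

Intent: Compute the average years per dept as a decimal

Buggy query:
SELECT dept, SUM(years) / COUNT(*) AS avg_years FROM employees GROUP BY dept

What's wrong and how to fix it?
Bug: Both operands are integers, so '/' performs integer division and truncates

Fix: Multiply by 1.0 (or CAST to REAL) to force floating-point division

Corrected query:
SELECT dept, SUM(years) * 1.0 / COUNT(*) AS avg_years FROM employees GROUP BY dept

Result:
dept        | avg_years
------------+----------
Engineering | 12.5     
Finance     | 18       
Legal       | 25       
Marketing   | 13.4     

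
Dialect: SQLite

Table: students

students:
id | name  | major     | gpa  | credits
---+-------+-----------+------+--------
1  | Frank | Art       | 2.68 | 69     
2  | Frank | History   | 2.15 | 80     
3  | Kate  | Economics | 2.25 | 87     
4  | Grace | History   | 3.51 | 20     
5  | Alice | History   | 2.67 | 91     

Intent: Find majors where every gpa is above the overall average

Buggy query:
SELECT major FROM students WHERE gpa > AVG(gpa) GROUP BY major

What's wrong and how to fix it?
Bug: AVG() is an aggregate; it can't sit directly in WHERE

Fix: Compute the overall average in a scalar subquery and compare each group's MIN against it in HAVING

Corrected query:
SELECT major FROM students GROUP BY major HAVING MIN(gpa) > (SELECT AVG(gpa) FROM students)

Result:
major
-----
Art  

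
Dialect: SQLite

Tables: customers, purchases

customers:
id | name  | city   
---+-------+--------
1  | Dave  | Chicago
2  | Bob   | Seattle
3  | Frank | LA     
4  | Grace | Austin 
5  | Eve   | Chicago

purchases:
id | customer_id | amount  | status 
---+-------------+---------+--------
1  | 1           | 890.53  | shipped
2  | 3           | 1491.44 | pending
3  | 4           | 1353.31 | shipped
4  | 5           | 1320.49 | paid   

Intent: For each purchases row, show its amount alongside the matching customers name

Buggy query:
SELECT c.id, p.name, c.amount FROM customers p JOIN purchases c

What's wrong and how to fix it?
Bug: JOIN with no ON clause produces a cartesian product; every purchases row pairs with every customers row

Fix: Add ON c.customer_id = p.id to the JOIN

Corrected query:
SELECT c.id, p.name, c.amount FROM customers p JOIN purchases c ON c.customer_id = p.id

Result:
id | name  | amount 
---+-------+--------
1  | Dave  | 890.53 
2  | Frank | 1491.44
3  | Grace | 1353.31
4  | Eve   | 1320.49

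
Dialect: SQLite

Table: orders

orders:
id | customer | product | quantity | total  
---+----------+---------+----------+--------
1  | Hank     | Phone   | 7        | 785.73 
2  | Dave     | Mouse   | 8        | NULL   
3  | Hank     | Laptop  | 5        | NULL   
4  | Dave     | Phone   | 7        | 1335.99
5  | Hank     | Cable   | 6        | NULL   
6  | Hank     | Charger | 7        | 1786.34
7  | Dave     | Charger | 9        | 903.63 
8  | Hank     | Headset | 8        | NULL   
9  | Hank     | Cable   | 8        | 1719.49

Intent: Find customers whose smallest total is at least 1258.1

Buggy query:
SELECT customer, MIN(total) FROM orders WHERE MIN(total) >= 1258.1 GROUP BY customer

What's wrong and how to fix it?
Bug: Aggregates like MIN are computed per group after WHERE runs

Fix: Use HAVING for the per-group MIN condition

Corrected query:
SELECT customer, MIN(total) FROM orders GROUP BY customer HAVING MIN(total) >= 1258.1

Result:
(no rows)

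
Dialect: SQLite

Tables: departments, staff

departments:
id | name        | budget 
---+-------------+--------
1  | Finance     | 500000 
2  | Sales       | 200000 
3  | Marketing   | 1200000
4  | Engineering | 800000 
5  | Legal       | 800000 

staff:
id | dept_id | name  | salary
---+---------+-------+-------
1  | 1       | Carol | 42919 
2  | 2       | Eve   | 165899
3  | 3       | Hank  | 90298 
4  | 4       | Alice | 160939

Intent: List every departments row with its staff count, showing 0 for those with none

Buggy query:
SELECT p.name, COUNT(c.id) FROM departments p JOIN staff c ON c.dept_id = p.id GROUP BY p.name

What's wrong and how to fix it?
Bug: INNER JOIN drops departments rows that have no matching staff rows

Fix: Switch to LEFT JOIN to retain unmatched parent rows

Corrected query:
SELECT p.name, COUNT(c.id) FROM departments p LEFT JOIN staff c ON c.dept_id = p.id GROUP BY p.name

Result:
name        | COUNT(c.id)
------------+------------
Engineering | 1          
Finance     | 1          
Legal       | 0          
Marketing   | 1          
Sales       | 1          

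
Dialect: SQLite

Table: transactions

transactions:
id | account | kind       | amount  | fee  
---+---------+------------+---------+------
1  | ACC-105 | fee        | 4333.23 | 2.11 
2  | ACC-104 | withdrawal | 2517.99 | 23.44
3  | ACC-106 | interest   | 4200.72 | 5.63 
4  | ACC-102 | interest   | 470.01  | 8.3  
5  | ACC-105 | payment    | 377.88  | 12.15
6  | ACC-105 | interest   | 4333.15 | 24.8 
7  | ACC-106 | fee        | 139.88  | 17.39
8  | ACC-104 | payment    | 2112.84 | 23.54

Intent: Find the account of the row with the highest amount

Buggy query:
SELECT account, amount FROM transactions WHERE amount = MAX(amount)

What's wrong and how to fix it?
Bug: WHERE is evaluated per row; an aggregate over the whole table isn't defined there

Fix: Wrap MAX in a scalar subquery so WHERE compares against a single value

Corrected query:
SELECT account, amount FROM transactions WHERE amount = (SELECT MAX(amount) FROM transactions)

Result:
account | amount 
--------+--------
ACC-105 | 4333.23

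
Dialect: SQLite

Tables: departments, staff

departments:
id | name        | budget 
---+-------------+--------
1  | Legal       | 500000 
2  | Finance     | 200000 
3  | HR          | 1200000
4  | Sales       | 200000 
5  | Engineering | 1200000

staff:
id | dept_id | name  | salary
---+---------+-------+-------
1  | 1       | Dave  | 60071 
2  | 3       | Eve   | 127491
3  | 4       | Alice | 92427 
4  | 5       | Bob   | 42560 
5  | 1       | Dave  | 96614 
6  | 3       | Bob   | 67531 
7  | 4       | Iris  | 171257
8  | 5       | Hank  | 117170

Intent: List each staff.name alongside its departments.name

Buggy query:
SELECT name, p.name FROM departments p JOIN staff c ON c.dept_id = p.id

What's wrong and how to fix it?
Bug: Both tables have a 'name' column; the unqualified reference is ambiguous

Fix: Prefix ambiguous columns with the table alias

Corrected query:
SELECT c.name, p.name FROM departments p JOIN staff c ON c.dept_id = p.id

Result:
name  | name       
------+------------
Dave  | Legal      
Eve   | HR         
Alice | Sales      
Bob   | Engineering
Dave  | Legal      
Bob   | HR         
Iris  | Sales      
Hank  | Engineering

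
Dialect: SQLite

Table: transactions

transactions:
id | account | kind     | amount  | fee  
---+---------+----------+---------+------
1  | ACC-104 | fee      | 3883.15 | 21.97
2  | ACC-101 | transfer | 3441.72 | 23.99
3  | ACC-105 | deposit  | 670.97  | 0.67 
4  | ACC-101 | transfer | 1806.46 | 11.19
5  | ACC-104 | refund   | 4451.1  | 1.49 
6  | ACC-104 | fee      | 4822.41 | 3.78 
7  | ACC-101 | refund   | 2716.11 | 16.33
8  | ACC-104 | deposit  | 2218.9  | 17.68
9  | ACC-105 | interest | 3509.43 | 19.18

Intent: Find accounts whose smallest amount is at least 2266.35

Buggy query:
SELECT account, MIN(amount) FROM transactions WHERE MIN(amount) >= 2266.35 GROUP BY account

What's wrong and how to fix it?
Bug: MIN() in WHERE is a misuse of aggregate

Fix: Replace WHERE with HAVING after the GROUP BY

Corrected query:
SELECT account, MIN(amount) FROM transactions GROUP BY account HAVING MIN(amount) >= 2266.35

Result:
(no rows)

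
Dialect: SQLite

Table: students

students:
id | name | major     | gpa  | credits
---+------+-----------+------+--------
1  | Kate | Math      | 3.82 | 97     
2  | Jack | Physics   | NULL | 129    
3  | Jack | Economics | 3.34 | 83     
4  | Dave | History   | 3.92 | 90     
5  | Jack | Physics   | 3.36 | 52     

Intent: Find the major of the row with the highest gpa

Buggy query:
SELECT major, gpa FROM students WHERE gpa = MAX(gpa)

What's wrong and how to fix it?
Bug: MAX(gpa) is an aggregate and cannot be used directly in WHERE

Fix: Wrap MAX in a scalar subquery so WHERE compares against a single value

Corrected query:
SELECT major, gpa FROM students WHERE gpa = (SELECT MAX(gpa) FROM students)

Result:
major   | gpa 
--------+-----
History | 3.92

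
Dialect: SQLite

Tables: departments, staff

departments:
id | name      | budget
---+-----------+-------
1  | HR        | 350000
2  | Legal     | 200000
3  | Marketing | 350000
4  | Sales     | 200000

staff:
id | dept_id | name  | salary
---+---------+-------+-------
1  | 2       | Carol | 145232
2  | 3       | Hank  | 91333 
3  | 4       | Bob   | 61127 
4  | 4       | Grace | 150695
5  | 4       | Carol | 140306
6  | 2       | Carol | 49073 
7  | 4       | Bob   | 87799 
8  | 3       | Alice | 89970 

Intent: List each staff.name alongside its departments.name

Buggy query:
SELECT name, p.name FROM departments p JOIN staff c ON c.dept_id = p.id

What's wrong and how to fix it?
Bug: 'name' exists in both joined tables, so the database can't tell which one is meant

Fix: Prefix ambiguous columns with the table alias

Corrected query:
SELECT c.name, p.name FROM departments p JOIN staff c ON c.dept_id = p.id

Result:
name  | name     
------+----------
Carol | Legal    
Hank  | Marketing
Bob   | Sales    
Grace | Sales    
Carol | Sales    
Carol | Legal    
Bob   | Sales    
Alice | Marketing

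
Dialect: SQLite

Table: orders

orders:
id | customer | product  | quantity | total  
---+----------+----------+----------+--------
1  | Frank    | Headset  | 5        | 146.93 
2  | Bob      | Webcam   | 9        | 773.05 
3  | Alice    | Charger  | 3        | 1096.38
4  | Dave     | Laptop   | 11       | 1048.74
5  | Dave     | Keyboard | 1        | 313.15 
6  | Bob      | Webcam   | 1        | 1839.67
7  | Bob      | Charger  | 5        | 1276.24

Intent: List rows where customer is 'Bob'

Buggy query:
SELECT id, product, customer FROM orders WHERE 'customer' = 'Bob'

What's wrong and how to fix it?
Bug: 'customer' in single quotes is a string literal, not the column; the comparison is literal-vs-literal and never true

Fix: Reference the column as customer without single quotes

Corrected query:
SELECT id, product, customer FROM orders WHERE customer = 'Bob'

Result:
id | product | customer
---+---------+---------
2  | Webcam  | Bob     
6  | Webcam  | Bob     
7  | Charger | Bob     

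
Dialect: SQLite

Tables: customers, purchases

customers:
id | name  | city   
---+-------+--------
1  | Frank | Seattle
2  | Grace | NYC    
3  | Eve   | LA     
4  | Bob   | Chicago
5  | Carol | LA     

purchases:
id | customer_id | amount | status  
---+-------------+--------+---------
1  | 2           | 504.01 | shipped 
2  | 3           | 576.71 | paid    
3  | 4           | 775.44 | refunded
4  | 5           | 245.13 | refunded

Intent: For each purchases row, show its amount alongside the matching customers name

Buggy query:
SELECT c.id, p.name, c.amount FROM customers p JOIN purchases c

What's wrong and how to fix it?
Bug: Missing join condition: each purchases row is matched to all customers rows instead of just its own

Fix: Add ON c.customer_id = p.id to the JOIN

Corrected query:
SELECT c.id, p.name, c.amount FROM customers p JOIN purchases c ON c.customer_id = p.id

Result:
id | name  | amount
---+-------+-------
1  | Grace | 504.01
2  | Eve   | 576.71
3  | Bob   | 775.44
4  | Carol | 245.13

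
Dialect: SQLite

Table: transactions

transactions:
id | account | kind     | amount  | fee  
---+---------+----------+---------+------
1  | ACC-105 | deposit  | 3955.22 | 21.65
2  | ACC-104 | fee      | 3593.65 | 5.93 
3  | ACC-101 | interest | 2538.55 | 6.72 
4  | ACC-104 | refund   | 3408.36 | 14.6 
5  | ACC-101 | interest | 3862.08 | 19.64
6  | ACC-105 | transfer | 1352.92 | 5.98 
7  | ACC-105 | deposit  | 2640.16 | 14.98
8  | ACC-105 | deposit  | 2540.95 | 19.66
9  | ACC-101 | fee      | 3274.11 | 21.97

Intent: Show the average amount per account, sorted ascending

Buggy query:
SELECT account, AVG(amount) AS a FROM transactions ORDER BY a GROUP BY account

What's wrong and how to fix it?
Bug: GROUP BY must precede ORDER BY

Fix: Reorder: SELECT … FROM … GROUP BY … ORDER BY …

Corrected query:
SELECT account, AVG(amount) AS a FROM transactions GROUP BY account ORDER BY a

Result:
account | a          
--------+------------
ACC-105 | 2622.3125  
ACC-101 | 3224.913333
ACC-104 | 3501.005   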